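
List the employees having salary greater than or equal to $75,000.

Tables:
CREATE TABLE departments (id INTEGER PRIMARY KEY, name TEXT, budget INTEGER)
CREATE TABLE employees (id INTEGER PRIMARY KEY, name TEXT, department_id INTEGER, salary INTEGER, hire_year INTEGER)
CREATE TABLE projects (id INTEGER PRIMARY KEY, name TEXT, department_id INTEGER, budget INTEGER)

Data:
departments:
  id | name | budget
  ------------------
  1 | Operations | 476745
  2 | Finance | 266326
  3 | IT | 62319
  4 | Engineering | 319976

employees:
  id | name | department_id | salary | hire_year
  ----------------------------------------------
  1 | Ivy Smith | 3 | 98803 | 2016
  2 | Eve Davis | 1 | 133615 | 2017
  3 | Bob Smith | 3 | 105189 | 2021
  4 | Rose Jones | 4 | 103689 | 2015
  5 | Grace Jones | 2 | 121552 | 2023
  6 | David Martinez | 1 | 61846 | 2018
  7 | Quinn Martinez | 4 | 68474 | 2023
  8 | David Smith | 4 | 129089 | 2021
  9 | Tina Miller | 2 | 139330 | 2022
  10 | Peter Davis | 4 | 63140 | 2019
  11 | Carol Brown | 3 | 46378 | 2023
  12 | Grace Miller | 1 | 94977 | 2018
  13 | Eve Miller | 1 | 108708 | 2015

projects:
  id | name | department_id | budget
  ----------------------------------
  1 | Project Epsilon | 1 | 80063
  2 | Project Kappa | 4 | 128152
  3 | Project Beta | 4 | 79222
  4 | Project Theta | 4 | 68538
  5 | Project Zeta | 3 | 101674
SELECT name, salary FROM employees WHERE salary >= 75000

Execution result:
name | salary
Ivy Smith | 98803
Eve Davis | 133615
Bob Smith | 105189
Rose Jones | 103689
Grace Jones | 121552
David Smith | 129089
Tina Miller | 139330
Grace Miller | 94977
Eve Miller | 108708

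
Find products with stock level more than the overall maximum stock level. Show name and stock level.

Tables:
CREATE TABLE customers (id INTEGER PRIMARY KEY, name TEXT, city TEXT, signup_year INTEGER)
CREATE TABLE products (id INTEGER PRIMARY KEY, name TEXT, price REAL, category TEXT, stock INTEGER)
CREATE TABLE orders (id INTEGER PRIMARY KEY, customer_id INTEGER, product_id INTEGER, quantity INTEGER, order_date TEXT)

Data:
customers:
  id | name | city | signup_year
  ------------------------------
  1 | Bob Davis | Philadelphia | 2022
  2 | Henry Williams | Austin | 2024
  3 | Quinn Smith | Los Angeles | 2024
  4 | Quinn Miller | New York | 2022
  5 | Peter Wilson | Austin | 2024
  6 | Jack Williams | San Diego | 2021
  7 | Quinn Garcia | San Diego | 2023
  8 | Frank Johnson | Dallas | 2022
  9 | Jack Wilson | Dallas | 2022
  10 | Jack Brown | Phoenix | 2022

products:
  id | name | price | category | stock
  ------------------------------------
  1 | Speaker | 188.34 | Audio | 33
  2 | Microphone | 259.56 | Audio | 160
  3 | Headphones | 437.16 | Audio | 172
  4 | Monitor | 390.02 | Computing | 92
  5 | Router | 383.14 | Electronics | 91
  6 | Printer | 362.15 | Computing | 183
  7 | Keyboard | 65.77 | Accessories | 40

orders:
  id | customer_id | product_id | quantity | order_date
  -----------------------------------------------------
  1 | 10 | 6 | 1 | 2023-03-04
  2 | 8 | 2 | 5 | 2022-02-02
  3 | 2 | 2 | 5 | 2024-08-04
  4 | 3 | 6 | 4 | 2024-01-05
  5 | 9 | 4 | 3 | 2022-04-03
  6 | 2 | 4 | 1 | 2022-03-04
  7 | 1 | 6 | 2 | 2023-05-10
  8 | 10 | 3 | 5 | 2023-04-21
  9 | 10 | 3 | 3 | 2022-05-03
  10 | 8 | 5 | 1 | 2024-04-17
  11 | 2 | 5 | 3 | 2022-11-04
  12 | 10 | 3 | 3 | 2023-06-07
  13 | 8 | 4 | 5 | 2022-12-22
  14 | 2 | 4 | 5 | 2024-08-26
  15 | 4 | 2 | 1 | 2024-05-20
SELECT name, stock FROM products WHERE stock > (SELECT MAX(stock) FROM products)

Execution result:
(no rows)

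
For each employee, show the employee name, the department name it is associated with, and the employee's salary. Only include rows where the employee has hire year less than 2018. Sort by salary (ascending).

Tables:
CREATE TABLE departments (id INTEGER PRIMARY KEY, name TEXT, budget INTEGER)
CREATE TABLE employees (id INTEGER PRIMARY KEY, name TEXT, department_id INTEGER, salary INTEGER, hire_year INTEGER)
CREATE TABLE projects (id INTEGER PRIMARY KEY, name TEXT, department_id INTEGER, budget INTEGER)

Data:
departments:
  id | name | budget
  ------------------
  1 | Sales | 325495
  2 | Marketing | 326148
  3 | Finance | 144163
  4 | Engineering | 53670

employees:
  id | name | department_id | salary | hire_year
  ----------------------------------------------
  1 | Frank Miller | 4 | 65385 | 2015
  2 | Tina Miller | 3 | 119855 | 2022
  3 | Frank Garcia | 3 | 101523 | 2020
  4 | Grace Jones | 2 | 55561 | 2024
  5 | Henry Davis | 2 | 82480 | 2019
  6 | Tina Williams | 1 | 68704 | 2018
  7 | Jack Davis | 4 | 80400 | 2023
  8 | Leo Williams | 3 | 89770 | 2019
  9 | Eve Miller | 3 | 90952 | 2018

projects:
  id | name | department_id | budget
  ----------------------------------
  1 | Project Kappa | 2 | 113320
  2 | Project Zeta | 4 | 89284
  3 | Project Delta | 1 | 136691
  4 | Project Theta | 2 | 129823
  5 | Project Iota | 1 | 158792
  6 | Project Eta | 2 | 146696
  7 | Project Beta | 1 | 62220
SELECT c.name, p.name AS department, c.salary FROM employees c JOIN departments p ON c.department_id = p.id WHERE c.hire_year < 2018 ORDER BY c.salary ASC

Execution result:
name | department | salary
Frank Miller | Engineering | 65385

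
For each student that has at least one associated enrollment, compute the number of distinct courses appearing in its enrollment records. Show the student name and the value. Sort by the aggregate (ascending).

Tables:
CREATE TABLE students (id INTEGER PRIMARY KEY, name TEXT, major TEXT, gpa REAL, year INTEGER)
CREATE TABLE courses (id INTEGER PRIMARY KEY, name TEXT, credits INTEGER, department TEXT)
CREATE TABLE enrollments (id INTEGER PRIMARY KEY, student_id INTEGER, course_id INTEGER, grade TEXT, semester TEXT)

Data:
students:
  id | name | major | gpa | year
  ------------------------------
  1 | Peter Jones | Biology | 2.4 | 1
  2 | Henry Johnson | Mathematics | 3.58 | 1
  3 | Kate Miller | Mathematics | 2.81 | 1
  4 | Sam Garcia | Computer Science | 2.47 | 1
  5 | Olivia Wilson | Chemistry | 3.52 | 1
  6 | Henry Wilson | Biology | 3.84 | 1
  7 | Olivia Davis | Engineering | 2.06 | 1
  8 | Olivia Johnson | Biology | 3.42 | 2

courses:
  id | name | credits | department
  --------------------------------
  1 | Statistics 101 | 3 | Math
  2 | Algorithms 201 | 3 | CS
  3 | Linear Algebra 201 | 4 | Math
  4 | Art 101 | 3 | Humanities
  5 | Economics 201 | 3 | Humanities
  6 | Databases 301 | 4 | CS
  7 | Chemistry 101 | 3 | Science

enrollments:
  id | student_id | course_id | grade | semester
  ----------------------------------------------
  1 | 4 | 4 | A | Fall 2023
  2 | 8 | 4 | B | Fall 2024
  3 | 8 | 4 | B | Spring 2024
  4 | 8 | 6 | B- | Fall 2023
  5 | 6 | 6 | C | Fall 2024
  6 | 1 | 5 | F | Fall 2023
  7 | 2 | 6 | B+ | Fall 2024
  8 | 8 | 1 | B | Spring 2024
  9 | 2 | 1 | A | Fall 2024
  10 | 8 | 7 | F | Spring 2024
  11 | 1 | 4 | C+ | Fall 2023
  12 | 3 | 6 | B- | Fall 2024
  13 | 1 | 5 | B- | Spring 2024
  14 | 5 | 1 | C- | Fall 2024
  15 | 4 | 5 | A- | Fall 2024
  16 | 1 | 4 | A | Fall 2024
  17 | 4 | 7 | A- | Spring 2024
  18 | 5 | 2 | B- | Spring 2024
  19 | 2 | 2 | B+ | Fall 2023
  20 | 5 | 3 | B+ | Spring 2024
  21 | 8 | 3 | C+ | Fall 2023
SELECT p.name, COUNT(DISTINCT c.course_id) AS distinct_course_count FROM enrollments c JOIN students p ON c.student_id = p.id GROUP BY p.id, p.name ORDER BY distinct_course_count ASC

Execution result:
name | distinct_course_count
Kate Miller | 1
Henry Wilson | 1
Peter Jones | 2
Henry Johnson | 3
Sam Garcia | 3
Olivia Wilson | 3
Olivia Johnson | 5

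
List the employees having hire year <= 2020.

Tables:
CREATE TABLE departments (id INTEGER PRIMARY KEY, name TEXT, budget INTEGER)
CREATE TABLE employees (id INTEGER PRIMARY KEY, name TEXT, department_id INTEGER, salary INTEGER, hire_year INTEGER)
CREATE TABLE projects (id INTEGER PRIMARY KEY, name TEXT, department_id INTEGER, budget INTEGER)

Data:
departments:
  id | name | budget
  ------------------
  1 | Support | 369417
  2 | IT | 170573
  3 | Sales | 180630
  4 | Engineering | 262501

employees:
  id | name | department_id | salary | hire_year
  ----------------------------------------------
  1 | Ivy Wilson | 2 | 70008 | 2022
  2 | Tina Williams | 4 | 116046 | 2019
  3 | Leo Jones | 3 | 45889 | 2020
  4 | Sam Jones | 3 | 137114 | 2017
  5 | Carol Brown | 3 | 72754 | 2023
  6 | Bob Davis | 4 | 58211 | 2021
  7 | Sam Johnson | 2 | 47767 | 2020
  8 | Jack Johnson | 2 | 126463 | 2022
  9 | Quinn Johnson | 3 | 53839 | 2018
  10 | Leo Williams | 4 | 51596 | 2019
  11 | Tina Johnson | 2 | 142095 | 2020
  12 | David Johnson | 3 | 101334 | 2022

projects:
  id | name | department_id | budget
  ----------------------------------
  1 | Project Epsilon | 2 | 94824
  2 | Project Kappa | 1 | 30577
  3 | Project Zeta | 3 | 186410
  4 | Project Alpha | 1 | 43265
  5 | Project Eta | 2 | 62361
SELECT name, hire_year FROM employees WHERE hire_year <= 2020

Execution result:
name | hire_year
Tina Williams | 2019
Leo Jones | 2020
Sam Jones | 2017
Sam Johnson | 2020
Quinn Johnson | 2018
Leo Williams | 2019
Tina Johnson | 2020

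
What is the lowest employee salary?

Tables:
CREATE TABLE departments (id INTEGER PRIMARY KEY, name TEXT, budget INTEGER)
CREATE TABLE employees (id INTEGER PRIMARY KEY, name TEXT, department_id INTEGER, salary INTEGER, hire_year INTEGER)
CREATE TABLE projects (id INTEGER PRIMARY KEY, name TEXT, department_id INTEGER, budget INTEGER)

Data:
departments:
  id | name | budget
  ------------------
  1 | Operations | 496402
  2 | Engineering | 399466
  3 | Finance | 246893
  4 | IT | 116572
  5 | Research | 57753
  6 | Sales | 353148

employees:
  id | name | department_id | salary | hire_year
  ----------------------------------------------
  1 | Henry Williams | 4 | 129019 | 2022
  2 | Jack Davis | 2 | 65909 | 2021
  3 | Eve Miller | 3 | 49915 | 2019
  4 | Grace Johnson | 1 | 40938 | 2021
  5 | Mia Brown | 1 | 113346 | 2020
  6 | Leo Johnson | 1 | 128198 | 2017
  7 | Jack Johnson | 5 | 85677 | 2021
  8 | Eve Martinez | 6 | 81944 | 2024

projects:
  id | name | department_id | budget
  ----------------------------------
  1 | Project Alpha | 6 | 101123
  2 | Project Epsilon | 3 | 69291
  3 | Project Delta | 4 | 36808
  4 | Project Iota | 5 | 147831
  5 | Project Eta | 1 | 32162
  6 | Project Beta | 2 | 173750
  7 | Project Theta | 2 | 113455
SELECT MIN(salary) FROM employees

Execution result:
40938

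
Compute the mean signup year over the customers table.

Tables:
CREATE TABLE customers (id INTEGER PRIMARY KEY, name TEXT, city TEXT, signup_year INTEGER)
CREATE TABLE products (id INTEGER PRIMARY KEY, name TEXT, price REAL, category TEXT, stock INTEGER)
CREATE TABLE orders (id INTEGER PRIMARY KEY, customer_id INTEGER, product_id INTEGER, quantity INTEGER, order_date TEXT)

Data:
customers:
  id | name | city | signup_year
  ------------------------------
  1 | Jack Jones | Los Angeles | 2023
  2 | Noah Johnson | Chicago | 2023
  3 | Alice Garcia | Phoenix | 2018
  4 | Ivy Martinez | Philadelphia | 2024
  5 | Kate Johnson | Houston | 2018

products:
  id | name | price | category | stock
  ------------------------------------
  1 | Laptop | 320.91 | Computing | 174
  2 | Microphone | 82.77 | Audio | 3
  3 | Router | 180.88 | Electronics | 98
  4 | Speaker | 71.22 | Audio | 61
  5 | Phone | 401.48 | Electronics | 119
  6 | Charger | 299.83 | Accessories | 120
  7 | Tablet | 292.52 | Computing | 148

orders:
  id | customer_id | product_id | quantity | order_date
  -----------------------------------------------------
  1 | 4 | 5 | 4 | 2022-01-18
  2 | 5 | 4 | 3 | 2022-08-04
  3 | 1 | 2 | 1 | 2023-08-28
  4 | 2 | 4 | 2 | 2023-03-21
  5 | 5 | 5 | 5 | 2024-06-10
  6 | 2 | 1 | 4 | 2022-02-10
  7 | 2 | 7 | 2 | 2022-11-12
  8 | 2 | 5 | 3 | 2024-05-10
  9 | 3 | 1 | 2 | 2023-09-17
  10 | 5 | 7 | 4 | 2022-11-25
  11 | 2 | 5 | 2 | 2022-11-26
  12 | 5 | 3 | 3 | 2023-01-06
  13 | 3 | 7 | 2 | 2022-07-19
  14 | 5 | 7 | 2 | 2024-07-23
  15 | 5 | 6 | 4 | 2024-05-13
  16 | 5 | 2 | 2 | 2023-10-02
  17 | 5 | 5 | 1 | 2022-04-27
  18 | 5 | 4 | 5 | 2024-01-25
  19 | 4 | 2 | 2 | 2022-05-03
SELECT AVG(signup_year) FROM customers

Execution result:
2021.20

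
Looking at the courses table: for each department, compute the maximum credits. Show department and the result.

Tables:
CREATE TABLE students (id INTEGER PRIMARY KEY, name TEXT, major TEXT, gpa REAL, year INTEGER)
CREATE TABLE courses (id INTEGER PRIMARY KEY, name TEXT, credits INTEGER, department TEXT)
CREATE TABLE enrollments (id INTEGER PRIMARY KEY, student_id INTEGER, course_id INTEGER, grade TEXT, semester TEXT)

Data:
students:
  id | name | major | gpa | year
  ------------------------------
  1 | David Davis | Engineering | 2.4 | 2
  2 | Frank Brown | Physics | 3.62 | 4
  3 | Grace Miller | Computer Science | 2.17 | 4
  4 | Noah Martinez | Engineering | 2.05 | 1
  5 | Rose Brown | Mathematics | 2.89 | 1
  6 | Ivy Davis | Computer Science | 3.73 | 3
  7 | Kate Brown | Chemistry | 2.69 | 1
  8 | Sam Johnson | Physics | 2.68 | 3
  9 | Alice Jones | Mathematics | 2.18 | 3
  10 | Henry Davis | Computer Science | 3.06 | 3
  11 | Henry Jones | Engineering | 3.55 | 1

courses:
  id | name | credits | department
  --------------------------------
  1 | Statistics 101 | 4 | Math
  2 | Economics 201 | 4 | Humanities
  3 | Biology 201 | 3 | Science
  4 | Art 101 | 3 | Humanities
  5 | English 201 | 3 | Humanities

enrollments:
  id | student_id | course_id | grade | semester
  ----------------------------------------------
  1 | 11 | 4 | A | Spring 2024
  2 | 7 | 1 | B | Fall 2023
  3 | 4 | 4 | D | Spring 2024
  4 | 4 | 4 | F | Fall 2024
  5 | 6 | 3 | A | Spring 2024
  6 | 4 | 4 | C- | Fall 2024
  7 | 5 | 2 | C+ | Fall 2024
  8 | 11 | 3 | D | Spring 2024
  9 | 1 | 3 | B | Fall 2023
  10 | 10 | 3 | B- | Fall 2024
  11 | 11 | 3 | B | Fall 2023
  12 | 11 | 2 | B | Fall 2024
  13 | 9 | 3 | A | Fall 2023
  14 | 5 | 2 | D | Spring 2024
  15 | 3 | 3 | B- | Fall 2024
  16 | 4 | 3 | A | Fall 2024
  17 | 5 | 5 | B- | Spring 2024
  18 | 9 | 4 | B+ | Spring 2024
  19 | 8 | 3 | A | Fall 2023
SELECT department, MAX(credits) AS max_credits FROM courses GROUP BY department

Execution result:
department | max_credits
Humanities | 4
Math | 4
Science | 3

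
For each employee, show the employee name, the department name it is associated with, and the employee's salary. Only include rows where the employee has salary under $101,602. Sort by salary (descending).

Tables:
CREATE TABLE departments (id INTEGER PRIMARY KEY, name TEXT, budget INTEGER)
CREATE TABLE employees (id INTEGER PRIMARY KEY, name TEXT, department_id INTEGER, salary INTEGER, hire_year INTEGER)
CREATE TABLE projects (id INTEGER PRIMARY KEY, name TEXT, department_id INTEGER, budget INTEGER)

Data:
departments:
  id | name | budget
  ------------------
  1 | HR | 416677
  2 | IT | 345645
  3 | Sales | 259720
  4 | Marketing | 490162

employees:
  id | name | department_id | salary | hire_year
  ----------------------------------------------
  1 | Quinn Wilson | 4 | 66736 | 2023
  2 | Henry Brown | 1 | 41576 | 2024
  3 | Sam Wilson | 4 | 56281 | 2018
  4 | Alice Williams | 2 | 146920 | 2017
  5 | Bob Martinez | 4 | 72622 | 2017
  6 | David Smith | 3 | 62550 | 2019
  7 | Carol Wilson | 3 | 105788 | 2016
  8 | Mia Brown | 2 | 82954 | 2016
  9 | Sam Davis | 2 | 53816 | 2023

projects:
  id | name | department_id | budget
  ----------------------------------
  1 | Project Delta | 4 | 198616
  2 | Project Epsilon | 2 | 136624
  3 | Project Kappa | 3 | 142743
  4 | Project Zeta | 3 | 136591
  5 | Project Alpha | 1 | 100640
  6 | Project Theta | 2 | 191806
SELECT c.name, p.name AS department, c.salary FROM employees c JOIN departments p ON c.department_id = p.id WHERE c.salary < 101602 ORDER BY c.salary DESC

Execution result:
name | department | salary
Mia Brown | IT | 82954
Bob Martinez | Marketing | 72622
Quinn Wilson | Marketing | 66736
David Smith | Sales | 62550
Sam Wilson | Marketing | 56281
Sam Davis | IT | 53816
Henry Brown | HR | 41576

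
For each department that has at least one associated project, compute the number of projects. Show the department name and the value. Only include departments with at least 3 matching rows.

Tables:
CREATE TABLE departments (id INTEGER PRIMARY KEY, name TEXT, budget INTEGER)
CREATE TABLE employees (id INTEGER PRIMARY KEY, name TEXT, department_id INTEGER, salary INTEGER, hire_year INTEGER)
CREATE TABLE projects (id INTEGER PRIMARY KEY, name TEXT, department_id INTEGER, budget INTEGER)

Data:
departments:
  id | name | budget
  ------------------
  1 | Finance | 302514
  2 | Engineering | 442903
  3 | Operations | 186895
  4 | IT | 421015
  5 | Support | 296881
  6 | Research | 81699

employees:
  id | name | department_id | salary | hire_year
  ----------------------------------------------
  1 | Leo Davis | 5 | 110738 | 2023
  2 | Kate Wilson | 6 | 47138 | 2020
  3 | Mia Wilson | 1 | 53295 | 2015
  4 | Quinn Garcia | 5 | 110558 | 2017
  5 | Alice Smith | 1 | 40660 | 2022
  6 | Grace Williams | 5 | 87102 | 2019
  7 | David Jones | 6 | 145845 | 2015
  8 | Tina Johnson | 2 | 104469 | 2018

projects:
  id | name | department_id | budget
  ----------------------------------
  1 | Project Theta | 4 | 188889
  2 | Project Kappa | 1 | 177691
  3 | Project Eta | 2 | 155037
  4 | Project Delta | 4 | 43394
SELECT p.name, COUNT(*) AS n FROM projects c JOIN departments p ON c.department_id = p.id GROUP BY p.id, p.name HAVING COUNT(*) >= 3

Execution result:
(no rows)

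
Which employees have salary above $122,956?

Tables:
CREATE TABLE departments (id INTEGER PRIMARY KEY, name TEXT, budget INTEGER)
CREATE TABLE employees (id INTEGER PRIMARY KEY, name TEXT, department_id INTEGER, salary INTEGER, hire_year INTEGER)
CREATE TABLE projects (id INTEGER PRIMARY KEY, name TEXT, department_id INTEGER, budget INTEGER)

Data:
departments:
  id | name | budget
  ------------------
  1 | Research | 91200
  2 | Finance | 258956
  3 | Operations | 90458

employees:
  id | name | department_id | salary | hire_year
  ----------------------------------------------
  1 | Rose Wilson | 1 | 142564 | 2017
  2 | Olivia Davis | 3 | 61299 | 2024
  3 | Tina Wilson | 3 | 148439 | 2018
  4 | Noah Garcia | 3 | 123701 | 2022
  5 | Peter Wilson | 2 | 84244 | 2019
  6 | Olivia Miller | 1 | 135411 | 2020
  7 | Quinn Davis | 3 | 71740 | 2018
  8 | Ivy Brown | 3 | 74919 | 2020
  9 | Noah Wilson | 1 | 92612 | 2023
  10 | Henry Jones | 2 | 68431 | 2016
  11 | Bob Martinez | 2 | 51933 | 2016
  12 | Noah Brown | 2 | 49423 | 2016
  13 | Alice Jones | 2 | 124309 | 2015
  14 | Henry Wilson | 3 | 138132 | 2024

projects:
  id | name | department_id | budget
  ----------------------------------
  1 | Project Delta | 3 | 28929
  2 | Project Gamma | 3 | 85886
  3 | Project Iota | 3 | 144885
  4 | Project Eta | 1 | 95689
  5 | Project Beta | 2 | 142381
SELECT name, salary FROM employees WHERE salary > 122956

Execution result:
name | salary
Rose Wilson | 142564
Tina Wilson | 148439
Noah Garcia | 123701
Olivia Miller | 135411
Alice Jones | 124309
Henry Wilson | 138132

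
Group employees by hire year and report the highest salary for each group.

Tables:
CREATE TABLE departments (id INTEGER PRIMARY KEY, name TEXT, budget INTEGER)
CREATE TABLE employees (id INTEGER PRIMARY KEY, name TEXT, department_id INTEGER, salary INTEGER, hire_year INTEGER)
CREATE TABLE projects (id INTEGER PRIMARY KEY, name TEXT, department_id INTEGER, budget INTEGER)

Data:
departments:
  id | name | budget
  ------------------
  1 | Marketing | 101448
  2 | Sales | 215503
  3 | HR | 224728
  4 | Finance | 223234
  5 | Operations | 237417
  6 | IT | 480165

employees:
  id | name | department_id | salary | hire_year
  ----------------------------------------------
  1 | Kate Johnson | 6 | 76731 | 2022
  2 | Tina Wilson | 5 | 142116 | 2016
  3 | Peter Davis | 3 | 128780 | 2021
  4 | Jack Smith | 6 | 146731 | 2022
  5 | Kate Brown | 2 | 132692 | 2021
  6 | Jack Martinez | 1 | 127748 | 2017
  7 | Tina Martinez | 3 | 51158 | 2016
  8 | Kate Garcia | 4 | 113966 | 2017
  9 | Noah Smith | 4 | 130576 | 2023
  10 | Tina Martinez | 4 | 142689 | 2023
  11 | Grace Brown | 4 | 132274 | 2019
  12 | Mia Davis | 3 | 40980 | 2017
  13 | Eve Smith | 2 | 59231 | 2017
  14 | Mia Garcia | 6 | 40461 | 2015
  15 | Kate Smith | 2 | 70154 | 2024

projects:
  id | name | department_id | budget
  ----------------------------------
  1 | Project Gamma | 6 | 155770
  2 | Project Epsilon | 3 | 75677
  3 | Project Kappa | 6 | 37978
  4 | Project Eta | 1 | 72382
SELECT hire_year, MAX(salary) AS max_salary FROM employees GROUP BY hire_year

Execution result:
hire_year | max_salary
2015 | 40461
2016 | 142116
2017 | 127748
2019 | 132274
2021 | 132692
2022 | 146731
2023 | 142689
2024 | 70154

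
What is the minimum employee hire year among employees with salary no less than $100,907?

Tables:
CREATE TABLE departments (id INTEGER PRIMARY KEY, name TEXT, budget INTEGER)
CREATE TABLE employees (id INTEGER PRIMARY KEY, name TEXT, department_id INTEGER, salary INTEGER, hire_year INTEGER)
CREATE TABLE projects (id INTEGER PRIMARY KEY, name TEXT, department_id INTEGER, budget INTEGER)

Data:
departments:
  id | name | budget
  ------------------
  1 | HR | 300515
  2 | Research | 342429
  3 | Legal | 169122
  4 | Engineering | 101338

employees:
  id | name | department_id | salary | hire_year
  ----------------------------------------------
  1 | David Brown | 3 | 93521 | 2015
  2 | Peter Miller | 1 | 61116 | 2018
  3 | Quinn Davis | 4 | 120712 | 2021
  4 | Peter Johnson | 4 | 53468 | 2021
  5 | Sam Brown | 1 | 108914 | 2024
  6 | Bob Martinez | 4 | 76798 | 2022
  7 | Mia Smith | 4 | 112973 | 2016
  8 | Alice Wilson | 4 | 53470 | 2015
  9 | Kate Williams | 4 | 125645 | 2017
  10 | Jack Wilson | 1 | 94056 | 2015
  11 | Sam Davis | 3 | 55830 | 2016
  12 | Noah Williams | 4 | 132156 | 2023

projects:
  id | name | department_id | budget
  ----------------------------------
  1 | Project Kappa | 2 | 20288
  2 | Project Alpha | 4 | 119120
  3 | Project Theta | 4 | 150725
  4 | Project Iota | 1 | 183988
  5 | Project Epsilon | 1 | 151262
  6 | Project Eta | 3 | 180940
SELECT MIN(hire_year) FROM employees WHERE salary >= 100907

Execution result:
2016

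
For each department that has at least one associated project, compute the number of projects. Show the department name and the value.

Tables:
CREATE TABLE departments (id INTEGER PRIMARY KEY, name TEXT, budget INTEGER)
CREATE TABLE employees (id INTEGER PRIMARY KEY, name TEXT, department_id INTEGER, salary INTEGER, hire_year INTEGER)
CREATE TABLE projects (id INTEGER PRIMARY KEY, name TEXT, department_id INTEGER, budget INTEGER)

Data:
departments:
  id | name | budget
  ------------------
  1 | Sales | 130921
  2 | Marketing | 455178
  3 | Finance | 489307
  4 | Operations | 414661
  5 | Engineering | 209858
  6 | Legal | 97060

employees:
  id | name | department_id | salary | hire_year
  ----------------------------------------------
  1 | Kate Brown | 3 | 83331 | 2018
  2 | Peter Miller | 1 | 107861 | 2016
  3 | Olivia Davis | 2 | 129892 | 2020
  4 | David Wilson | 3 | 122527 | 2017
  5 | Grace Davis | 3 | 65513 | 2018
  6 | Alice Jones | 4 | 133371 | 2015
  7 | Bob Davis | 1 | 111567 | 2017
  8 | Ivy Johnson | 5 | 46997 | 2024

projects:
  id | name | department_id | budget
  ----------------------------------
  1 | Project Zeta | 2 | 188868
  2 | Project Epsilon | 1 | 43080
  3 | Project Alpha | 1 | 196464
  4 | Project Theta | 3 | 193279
SELECT p.name, COUNT(*) AS n FROM projects c JOIN departments p ON c.department_id = p.id GROUP BY p.id, p.name

Execution result:
name | n
Sales | 2
Marketing | 1
Finance | 1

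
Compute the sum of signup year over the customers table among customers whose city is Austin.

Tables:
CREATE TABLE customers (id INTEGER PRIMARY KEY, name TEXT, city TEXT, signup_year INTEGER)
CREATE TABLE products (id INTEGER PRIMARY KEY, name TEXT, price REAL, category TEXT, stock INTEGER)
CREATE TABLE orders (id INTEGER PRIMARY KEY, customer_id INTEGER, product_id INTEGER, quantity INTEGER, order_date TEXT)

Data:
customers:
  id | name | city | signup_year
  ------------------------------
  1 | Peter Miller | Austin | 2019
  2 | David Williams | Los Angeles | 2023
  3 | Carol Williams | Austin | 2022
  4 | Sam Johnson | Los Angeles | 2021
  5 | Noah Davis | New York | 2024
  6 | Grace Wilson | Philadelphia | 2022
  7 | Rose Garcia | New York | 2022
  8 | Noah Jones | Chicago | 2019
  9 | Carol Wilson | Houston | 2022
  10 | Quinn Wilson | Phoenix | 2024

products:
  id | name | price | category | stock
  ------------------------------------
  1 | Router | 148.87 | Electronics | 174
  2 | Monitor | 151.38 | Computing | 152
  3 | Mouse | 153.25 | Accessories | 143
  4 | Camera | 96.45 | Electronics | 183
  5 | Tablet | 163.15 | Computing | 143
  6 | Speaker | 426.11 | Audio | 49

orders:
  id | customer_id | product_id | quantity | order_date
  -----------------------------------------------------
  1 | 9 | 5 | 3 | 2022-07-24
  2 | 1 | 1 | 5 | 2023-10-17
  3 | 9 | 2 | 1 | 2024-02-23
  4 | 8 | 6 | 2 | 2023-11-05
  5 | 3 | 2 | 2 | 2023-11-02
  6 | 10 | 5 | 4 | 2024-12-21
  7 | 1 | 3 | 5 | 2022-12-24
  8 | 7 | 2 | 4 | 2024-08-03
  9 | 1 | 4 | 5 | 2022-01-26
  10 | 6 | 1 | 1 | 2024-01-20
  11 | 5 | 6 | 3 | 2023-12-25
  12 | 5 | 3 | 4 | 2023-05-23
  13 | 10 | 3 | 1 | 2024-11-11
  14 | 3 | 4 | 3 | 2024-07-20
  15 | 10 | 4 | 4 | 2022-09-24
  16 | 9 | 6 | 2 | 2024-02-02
SELECT SUM(signup_year) FROM customers WHERE city = 'Austin'

Execution result:
4041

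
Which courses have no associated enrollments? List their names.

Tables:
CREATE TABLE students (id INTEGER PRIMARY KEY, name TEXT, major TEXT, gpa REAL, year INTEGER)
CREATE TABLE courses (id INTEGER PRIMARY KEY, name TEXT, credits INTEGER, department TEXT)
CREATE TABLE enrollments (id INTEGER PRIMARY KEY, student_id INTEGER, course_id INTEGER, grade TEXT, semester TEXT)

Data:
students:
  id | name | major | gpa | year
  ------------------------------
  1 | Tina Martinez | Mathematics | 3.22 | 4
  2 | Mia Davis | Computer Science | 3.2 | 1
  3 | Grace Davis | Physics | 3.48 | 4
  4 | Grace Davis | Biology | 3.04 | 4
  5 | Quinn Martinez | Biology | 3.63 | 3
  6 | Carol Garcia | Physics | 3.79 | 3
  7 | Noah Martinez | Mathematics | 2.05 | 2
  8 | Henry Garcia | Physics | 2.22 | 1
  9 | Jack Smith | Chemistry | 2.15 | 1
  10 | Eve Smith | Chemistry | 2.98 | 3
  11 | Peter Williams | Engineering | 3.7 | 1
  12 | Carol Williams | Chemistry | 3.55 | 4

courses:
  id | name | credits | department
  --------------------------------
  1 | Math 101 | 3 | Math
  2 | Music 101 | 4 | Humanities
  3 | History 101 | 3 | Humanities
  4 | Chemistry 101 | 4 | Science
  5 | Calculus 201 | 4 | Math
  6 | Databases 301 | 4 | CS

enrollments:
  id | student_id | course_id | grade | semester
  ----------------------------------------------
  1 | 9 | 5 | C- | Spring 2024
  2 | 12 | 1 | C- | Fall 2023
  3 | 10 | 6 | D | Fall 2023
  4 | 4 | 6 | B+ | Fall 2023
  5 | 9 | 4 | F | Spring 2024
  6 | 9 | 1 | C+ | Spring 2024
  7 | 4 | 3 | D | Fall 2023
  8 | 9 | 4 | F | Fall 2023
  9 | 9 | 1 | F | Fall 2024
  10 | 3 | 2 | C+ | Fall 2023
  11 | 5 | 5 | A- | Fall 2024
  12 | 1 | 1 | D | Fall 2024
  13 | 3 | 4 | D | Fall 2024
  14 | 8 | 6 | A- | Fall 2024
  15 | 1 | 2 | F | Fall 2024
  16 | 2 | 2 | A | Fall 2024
SELECT p.name FROM courses p LEFT JOIN enrollments c ON c.course_id = p.id WHERE c.id IS NULL

Execution result:
(no rows)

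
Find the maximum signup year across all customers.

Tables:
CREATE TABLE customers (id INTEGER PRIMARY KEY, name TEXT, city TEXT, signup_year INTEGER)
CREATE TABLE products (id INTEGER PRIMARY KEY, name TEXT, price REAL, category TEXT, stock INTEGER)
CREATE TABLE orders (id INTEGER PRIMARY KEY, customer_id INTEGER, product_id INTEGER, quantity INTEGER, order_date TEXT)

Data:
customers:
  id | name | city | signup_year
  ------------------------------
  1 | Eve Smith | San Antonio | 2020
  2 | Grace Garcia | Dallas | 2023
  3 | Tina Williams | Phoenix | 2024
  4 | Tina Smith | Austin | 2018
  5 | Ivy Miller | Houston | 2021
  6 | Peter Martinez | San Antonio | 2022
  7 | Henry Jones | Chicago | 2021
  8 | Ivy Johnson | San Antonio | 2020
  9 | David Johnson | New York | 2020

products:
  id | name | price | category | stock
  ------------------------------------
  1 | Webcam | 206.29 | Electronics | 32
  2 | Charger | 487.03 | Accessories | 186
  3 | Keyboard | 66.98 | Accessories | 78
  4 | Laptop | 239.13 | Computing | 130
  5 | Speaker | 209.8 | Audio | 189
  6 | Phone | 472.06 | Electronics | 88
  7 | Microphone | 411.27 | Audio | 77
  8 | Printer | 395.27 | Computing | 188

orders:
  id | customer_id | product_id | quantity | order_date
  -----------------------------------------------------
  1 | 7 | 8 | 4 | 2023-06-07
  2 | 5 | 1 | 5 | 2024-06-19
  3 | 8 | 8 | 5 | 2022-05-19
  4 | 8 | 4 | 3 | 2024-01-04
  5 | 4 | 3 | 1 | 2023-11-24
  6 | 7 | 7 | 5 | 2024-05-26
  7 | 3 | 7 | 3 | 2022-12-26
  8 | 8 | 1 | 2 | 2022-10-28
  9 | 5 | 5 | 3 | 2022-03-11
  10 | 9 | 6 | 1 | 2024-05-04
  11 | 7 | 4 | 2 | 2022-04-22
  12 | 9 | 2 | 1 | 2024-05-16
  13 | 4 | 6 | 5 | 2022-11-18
SELECT MAX(signup_year) FROM customers

Execution result:
2024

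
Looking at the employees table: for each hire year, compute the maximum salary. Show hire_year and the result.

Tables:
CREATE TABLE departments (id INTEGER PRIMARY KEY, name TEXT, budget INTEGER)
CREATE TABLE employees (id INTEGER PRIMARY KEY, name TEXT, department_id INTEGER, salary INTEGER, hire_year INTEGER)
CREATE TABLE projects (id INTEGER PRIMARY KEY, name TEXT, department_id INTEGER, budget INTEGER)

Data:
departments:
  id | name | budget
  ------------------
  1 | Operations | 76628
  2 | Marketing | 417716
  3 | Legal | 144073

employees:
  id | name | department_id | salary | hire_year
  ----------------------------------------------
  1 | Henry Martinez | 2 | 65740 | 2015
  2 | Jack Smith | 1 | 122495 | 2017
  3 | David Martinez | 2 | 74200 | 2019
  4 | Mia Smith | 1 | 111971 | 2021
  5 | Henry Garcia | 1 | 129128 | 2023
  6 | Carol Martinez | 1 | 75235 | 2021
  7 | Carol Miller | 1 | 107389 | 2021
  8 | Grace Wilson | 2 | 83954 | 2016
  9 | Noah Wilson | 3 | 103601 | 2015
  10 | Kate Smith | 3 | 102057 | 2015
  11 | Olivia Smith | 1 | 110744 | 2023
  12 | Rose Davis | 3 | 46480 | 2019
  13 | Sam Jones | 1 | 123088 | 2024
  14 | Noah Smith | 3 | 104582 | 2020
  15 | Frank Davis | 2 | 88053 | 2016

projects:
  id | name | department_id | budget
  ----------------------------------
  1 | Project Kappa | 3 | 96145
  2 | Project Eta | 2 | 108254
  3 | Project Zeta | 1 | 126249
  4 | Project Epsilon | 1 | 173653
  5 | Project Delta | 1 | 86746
SELECT hire_year, MAX(salary) AS max_salary FROM employees GROUP BY hire_year

Execution result:
hire_year | max_salary
2015 | 103601
2016 | 88053
2017 | 122495
2019 | 74200
2020 | 104582
2021 | 111971
2023 | 129128
2024 | 123088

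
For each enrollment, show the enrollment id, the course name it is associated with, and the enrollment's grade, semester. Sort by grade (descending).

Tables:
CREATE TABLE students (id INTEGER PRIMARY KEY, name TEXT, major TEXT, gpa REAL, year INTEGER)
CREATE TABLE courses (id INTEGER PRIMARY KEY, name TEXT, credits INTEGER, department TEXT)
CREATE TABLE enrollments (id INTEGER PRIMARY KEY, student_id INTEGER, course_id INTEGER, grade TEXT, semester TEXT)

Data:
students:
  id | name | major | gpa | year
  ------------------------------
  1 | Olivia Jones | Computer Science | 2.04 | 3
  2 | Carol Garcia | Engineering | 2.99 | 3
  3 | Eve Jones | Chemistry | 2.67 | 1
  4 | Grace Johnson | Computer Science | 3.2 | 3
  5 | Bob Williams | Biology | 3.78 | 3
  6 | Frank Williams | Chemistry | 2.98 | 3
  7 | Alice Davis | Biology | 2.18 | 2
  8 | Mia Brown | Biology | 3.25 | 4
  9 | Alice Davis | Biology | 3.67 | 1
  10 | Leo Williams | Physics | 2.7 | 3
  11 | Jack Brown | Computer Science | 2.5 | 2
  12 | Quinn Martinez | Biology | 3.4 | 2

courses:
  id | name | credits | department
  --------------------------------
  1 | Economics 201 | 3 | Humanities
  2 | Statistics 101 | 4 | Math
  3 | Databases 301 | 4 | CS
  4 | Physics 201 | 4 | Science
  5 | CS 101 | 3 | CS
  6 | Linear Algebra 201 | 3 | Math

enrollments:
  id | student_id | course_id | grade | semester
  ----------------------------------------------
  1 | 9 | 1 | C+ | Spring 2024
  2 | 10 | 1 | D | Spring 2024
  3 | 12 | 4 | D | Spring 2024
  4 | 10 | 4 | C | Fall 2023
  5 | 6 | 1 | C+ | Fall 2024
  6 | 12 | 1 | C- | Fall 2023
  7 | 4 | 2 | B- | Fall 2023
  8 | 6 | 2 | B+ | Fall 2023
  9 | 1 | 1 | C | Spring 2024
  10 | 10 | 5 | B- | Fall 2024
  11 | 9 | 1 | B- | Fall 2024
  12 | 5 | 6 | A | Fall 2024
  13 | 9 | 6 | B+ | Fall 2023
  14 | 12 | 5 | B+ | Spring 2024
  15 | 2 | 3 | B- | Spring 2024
SELECT c.id, p.name AS course, c.grade, c.semester FROM enrollments c JOIN courses p ON c.course_id = p.id ORDER BY c.grade DESC

Execution result:
id | course | grade | semester
2 | Economics 201 | D | Spring 2024
3 | Physics 201 | D | Spring 2024
6 | Economics 201 | C- | Fall 2023
1 | Economics 201 | C+ | Spring 2024
5 | Economics 201 | C+ | Fall 2024
4 | Physics 201 | C | Fall 2023
9 | Economics 201 | C | Spring 2024
7 | Statistics 101 | B- | Fall 2023
10 | CS 101 | B- | Fall 2024
11 | Economics 201 | B- | Fall 2024
15 | Databases 301 | B- | Spring 2024
8 | Statistics 101 | B+ | Fall 2023
13 | Linear Algebra 201 | B+ | Fall 2023
14 | CS 101 | B+ | Spring 2024
12 | Linear Algebra 201 | A | Fall 2024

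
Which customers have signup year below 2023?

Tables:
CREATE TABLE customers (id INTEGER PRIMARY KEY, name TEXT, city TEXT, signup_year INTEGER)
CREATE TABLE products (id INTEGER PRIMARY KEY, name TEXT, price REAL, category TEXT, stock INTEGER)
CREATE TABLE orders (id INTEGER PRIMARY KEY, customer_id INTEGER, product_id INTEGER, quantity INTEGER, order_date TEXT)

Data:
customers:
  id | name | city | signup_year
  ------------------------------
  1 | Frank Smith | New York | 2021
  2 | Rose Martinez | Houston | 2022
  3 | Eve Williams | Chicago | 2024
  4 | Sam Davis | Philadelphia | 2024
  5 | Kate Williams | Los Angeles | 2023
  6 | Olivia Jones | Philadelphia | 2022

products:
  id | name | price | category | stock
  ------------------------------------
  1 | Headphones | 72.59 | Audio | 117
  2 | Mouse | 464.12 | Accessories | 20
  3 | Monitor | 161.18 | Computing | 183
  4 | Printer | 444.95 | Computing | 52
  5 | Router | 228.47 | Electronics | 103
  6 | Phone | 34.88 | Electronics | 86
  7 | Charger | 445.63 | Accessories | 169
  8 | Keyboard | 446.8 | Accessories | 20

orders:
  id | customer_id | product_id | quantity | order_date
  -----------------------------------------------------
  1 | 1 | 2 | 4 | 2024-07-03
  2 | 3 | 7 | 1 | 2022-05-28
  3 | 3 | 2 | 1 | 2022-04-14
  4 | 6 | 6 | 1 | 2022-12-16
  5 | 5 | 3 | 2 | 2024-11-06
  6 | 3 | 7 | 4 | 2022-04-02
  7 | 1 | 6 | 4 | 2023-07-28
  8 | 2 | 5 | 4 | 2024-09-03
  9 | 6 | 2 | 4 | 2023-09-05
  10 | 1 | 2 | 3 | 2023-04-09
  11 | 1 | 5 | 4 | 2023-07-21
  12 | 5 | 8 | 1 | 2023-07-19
SELECT name, signup_year FROM customers WHERE signup_year < 2023

Execution result:
name | signup_year
Frank Smith | 2021
Rose Martinez | 2022
Olivia Jones | 2022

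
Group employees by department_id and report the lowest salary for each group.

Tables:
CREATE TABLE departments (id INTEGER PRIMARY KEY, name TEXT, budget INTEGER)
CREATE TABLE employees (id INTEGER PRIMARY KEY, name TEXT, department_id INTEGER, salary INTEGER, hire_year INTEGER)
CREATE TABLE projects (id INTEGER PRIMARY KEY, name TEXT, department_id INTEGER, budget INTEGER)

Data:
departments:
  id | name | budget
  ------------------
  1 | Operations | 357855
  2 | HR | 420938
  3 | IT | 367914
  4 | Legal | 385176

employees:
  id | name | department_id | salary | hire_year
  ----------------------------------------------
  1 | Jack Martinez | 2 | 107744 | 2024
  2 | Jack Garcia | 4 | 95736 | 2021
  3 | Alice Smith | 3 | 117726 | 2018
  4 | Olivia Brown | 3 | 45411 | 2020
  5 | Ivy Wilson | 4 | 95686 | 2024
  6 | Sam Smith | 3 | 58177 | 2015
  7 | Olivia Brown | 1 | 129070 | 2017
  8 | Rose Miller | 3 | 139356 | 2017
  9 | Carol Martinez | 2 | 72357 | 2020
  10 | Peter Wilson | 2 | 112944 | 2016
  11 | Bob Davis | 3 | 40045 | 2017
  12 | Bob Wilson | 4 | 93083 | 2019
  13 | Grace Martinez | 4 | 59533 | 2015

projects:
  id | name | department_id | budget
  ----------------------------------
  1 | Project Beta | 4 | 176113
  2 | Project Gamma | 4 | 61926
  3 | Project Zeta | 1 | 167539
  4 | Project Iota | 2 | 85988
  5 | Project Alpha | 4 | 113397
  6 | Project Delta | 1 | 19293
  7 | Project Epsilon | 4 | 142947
SELECT department_id, MIN(salary) AS min_salary FROM employees GROUP BY department_id

Execution result:
department_id | min_salary
1 | 129070
2 | 72357
3 | 40045
4 | 59533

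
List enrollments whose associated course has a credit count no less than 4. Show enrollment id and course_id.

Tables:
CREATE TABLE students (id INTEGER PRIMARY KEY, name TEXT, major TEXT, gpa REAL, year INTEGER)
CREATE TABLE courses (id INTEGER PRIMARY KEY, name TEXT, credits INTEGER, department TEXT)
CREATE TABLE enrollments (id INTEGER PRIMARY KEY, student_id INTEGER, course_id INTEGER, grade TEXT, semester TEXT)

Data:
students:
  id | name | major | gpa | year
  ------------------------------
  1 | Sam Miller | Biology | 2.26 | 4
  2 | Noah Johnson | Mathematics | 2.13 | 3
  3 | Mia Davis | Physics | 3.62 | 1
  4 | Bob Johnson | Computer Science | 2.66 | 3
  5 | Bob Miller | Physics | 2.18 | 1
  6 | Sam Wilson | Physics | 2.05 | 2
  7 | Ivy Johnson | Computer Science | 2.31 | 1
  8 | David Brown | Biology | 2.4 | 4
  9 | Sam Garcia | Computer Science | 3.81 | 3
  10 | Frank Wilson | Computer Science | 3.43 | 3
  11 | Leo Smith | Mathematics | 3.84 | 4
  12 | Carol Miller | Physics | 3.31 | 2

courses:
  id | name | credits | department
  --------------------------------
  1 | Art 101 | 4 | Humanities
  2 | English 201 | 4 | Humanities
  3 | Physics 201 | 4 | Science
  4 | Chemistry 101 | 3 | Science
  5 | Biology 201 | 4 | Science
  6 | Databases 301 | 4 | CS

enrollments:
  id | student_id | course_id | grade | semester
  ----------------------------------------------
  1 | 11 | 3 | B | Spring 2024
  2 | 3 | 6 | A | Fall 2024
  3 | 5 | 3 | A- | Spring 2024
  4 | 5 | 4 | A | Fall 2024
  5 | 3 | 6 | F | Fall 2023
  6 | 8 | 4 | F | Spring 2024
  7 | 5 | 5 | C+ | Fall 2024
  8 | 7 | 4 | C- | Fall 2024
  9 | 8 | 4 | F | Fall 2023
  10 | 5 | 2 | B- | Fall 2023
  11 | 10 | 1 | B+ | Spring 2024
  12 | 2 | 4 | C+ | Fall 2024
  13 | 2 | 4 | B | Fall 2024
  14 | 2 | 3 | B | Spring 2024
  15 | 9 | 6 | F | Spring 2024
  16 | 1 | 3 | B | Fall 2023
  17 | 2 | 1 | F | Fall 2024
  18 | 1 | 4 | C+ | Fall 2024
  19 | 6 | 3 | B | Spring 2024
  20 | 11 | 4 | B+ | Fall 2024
SELECT id, course_id FROM enrollments WHERE course_id IN (SELECT id FROM courses WHERE credits >= 4)

Execution result:
id | course_id
1 | 3
2 | 6
3 | 3
5 | 6
7 | 5
10 | 2
11 | 1
14 | 3
15 | 6
16 | 3
17 | 1
19 | 3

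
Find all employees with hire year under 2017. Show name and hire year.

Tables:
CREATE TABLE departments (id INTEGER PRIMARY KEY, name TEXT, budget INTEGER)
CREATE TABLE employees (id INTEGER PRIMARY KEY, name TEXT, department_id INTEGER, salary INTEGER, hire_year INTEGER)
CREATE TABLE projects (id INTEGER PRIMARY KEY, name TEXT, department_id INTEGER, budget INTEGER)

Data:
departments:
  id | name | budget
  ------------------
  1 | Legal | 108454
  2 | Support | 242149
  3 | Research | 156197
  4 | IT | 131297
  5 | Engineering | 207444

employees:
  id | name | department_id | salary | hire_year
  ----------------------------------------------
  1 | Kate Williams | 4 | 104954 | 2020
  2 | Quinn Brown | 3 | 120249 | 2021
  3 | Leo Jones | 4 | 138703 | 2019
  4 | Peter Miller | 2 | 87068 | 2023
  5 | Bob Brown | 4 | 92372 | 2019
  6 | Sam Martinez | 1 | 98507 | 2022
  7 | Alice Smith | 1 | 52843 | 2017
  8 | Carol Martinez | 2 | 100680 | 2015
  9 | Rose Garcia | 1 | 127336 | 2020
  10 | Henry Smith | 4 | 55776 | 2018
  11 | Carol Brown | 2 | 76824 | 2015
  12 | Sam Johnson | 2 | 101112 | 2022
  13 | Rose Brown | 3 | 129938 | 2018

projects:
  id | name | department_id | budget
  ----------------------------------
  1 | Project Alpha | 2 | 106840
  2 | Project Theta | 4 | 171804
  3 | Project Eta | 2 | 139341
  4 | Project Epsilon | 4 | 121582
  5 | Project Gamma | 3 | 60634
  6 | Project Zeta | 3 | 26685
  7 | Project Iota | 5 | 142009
SELECT name, hire_year FROM employees WHERE hire_year < 2017

Execution result:
name | hire_year
Carol Martinez | 2015
Carol Brown | 2015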